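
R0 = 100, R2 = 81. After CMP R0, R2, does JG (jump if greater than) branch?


Trace:
  R0 = 100, R2 = 81
  CMP R0, R2  → compares 100 vs 81
  JG checks: is 100 greater than 81?
  100 > 81, so condition is true
Branch taken: Yes

Yes


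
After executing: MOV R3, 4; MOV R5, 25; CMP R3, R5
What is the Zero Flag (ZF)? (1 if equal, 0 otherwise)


Register state trace:
  MOV R3, 4  → R3 = 4
  MOV R5, 25  → R5 = 25
  CMP R3, R5  → computes 4 - 25 = -21
  Result is nonzero, so values are not equal
ZF = 0

0


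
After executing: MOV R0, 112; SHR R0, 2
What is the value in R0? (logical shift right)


Register state trace:
  MOV R0, 112  → R0 = 112
  SHR R0, 2  → R0 = 112 >> 2 = 112 // 2^2 = 28
Final: R0 = 28

28


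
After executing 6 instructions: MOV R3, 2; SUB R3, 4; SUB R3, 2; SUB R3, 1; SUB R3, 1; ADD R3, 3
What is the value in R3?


Register state trace:
  MOV R3, 2  → R3 = 2
  SUB R3, 4  → R3 = 2 - 4 = -2
  SUB R3, 2  → R3 = -2 - 2 = -4
  SUB R3, 1  → R3 = -4 - 1 = -5
  SUB R3, 1  → R3 = -5 - 1 = -6
  ADD R3, 3  → R3 = -6 + 3 = -3
Final: R3 = -3

-3


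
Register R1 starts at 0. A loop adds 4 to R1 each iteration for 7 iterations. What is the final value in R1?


Starting value: R1 = 0
  Iter 1: R1 = 0 + 4 = 4
  Iter 2: R1 = 4 + 4 = 8
  Iter 3: R1 = 8 + 4 = 12
  Iter 4: R1 = 12 + 4 = 16
  Iter 5: R1 = 16 + 4 = 20
  Iter 6: R1 = 20 + 4 = 24
  Iter 7: R1 = 24 + 4 = 28
Final: R1 = 28

28


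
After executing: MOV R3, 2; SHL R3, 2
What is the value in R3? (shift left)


Register state trace:
  MOV R3, 2  → R3 = 2
  SHL R3, 2  → R3 = 2 << 2 = 2 * 2^2 = 8
Final: R3 = 8

8


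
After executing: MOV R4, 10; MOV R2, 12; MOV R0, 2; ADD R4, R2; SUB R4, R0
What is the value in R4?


Register state trace:
  MOV R4, 10  → R4 = 10
  MOV R2, 12  → R2 = 12
  MOV R0, 2  → R0 = 2
  ADD R4, R2  → R4 = 10 + 12 = 22
  SUB R4, R0  → R4 = 22 - 2 = 20
Final: R4 = 20

20


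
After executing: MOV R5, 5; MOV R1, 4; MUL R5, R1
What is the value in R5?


Register state trace:
  MOV R5, 5  → R5 = 5
  MOV R1, 4  → R1 = 4
  MUL R5, R1  → R5 = 5 * 4 = 20
Final: R5 = 20

20


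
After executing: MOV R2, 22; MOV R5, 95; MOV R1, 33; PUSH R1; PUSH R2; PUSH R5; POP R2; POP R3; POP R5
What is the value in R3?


Stack trace (top is rightmost):
  MOV R2, 22  → R2 = 22
  MOV R5, 95  → R5 = 95
  MOV R1, 33  → R1 = 33
  PUSH R1  → stack: [33]
  PUSH R2  → stack: [33, 22]
  PUSH R5  → stack: [33, 22, 95]
  POP R2  → R2 = 95, stack: [33, 22]
  POP R3  → R3 = 22, stack: [33]
  POP R5  → R5 = 33, stack: []
Final: R3 = 22

22


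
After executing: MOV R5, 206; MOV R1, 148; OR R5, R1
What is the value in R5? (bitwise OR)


Register state trace:
  MOV R5, 206  → R5 = 206 (0b11001110)
  MOV R1, 148  → R1 = 148 (0b10010100)
  OR R5, R1   → R5 = 206 OR 148 = 222 (0b11011110)
Final: R5 = 222

222


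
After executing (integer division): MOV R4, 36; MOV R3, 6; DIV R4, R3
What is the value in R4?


Register state trace:
  MOV R4, 36  → R4 = 36
  MOV R3, 6  → R3 = 6
  DIV R4, R3  → R4 = 36 // 6 = 6
Final: R4 = 6

6


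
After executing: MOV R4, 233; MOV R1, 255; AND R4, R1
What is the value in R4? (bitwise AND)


Register state trace:
  MOV R4, 233  → R4 = 233 (0b11101001)
  MOV R1, 255  → R1 = 255 (0b11111111)
  AND R4, R1  → R4 = 233 AND 255 = 233 (0b11101001)
Final: R4 = 233

233


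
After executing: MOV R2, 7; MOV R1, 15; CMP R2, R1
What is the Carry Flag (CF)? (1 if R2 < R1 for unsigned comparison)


Register state trace:
  MOV R2, 7  → R2 = 7
  MOV R1, 15  → R1 = 15
  CMP R2, R1  → unsigned 7 - 15: borrow occurs
  7 < 15, so CF = 1
CF = 1

1


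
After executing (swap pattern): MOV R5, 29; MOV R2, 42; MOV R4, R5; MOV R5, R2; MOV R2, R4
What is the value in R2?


Register state trace (swap pattern):
  MOV R5, 29  → R5 = 29
  MOV R2, 42  → R2 = 42
  MOV R4, R5  → R4 = 29  (save R5)
  MOV R5, R2  → R5 = 42  (R5 gets R2's value)
  MOV R2, R4  → R2 = 29  (R2 gets saved value)
Final: R2 = 29

29


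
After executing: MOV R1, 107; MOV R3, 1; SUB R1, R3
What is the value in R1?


Register state trace:
  MOV R1, 107  → R1 = 107
  MOV R3, 1  → R3 = 1
  SUB R1, R3  → R1 = 107 - 1 = 106
Final: R1 = 106

106


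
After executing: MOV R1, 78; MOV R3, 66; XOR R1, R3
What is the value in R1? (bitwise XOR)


Register state trace:
  MOV R1, 78  → R1 = 78 (0b01001110)
  MOV R3, 66  → R3 = 66 (0b01000010)
  XOR R1, R3  → R1 = 78 XOR 66 = 12 (0b00001100)
Final: R1 = 12

12


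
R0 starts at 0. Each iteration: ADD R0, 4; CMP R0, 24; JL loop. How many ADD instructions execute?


Loop trace (R0 starts at 0, target 24, step 4):
  ADD #1: R0 = 0 + 4 = 4  → 4 < 24, loop
  ADD #2: R0 = 4 + 4 = 8  → 8 < 24, loop
  ADD #3: R0 = 8 + 4 = 12  → 12 < 24, loop
  ADD #4: R0 = 12 + 4 = 16  → 16 < 24, loop
  ADD #5: R0 = 16 + 4 = 20  → 20 < 24, loop
  ADD #6: R0 = 20 + 4 = 24  → 24 >= 24, exit
Total ADD instructions: 6

6


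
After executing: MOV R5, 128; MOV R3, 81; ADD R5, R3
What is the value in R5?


Register state trace:
  MOV R5, 128  → R5 = 128
  MOV R3, 81  → R3 = 81
  ADD R5, R3  → R5 = 128 + 81 = 209
Final: R5 = 209

209


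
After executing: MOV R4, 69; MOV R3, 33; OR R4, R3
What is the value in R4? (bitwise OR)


Register state trace:
  MOV R4, 69  → R4 = 69 (0b01000101)
  MOV R3, 33  → R3 = 33 (0b00100001)
  OR R4, R3   → R4 = 69 OR 33 = 101 (0b01100101)
Final: R4 = 101

101


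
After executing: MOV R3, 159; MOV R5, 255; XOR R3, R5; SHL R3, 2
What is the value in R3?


Register state trace:
  MOV R3, 159  → R3 = 159 (0b10011111)
  MOV R5, 255  → R5 = 255 (0b11111111)
  XOR R3, R5  → R3 = 159 XOR 255 = 96 (0b01100000)
  SHL R3, 2  → R3 = 96 << 2 = 384
Final: R3 = 384

384


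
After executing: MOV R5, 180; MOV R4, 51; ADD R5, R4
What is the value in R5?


Register state trace:
  MOV R5, 180  → R5 = 180
  MOV R4, 51  → R4 = 51
  ADD R5, R4  → R5 = 180 + 51 = 231
Final: R5 = 231

231


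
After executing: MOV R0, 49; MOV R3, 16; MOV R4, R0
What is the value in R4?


Register state trace:
  MOV R0, 49  → R0 = 49
  MOV R3, 16  → R3 = 16
  MOV R4, R0  → R4 = 49
Final: R4 = 49

49


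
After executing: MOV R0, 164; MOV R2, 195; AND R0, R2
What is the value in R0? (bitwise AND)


Register state trace:
  MOV R0, 164  → R0 = 164 (0b10100100)
  MOV R2, 195  → R2 = 195 (0b11000011)
  AND R0, R2  → R0 = 164 AND 195 = 128 (0b10000000)
Final: R0 = 128

128


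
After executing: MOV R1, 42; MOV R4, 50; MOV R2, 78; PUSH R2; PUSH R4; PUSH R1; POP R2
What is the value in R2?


Stack trace (top is rightmost):
  MOV R1, 42  → R1 = 42
  MOV R4, 50  → R4 = 50
  MOV R2, 78  → R2 = 78
  PUSH R2  → stack: [78]
  PUSH R4  → stack: [78, 50]
  PUSH R1  → stack: [78, 50, 42]
  POP R2  → R2 = 42, stack: [78, 50]
Final: R2 = 42

42


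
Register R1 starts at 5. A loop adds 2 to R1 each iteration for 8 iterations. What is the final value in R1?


Starting value: R1 = 5
  Iter 1: R1 = 5 + 2 = 7
  Iter 2: R1 = 7 + 2 = 9
  Iter 3: R1 = 9 + 2 = 11
  Iter 4: R1 = 11 + 2 = 13
  Iter 5: R1 = 13 + 2 = 15
  Iter 6: R1 = 15 + 2 = 17
  Iter 7: R1 = 17 + 2 = 19
  Iter 8: R1 = 19 + 2 = 21
Final: R1 = 21

21


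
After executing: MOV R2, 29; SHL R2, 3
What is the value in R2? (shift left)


Register state trace:
  MOV R2, 29  → R2 = 29
  SHL R2, 3  → R2 = 29 << 3 = 29 * 2^3 = 232
Final: R2 = 232

232


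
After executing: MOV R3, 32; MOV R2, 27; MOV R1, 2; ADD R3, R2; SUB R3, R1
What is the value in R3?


Register state trace:
  MOV R3, 32  → R3 = 32
  MOV R2, 27  → R2 = 27
  MOV R1, 2  → R1 = 2
  ADD R3, R2  → R3 = 32 + 27 = 59
  SUB R3, R1  → R3 = 59 - 2 = 57
Final: R3 = 57

57


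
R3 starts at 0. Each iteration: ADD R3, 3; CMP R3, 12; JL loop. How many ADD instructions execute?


Loop trace (R3 starts at 0, target 12, step 3):
  ADD #1: R3 = 0 + 3 = 3  → 3 < 12, loop
  ADD #2: R3 = 3 + 3 = 6  → 6 < 12, loop
  ADD #3: R3 = 6 + 3 = 9  → 9 < 12, loop
  ADD #4: R3 = 9 + 3 = 12  → 12 >= 12, exit
Total ADD instructions: 4

4


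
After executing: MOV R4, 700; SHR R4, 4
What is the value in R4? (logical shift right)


Register state trace:
  MOV R4, 700  → R4 = 700
  SHR R4, 4  → R4 = 700 >> 4 = 700 // 2^4 = 43
Final: R4 = 43

43


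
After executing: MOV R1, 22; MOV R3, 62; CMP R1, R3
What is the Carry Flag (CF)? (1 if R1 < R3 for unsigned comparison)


Register state trace:
  MOV R1, 22  → R1 = 22
  MOV R3, 62  → R3 = 62
  CMP R1, R3  → unsigned 22 - 62: borrow occurs
  22 < 62, so CF = 1
CF = 1

1


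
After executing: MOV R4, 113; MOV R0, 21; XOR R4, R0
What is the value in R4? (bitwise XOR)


Register state trace:
  MOV R4, 113  → R4 = 113 (0b01110001)
  MOV R0, 21  → R0 = 21 (0b00010101)
  XOR R4, R0  → R4 = 113 XOR 21 = 100 (0b01100100)
Final: R4 = 100

100


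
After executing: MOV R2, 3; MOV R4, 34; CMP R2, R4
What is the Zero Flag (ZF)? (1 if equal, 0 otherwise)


Register state trace:
  MOV R2, 3  → R2 = 3
  MOV R4, 34  → R4 = 34
  CMP R2, R4  → computes 3 - 34 = -31
  Result is nonzero, so values are not equal
ZF = 0

0


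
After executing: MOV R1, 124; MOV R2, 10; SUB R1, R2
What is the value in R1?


Register state trace:
  MOV R1, 124  → R1 = 124
  MOV R2, 10  → R2 = 10
  SUB R1, R2  → R1 = 124 - 10 = 114
Final: R1 = 114

114


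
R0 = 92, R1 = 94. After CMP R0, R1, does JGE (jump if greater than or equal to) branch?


Trace:
  R0 = 92, R1 = 94
  CMP R0, R1  → compares 92 vs 94
  JGE checks: is 92 greater than or equal to 94?
  92 < 94, so condition is false
Branch taken: No

No


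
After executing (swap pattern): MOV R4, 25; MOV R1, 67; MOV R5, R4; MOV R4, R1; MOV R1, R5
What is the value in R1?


Register state trace (swap pattern):
  MOV R4, 25  → R4 = 25
  MOV R1, 67  → R1 = 67
  MOV R5, R4  → R5 = 25  (save R4)
  MOV R4, R1  → R4 = 67  (R4 gets R1's value)
  MOV R1, R5  → R1 = 25  (R1 gets saved value)
Final: R1 = 25

25


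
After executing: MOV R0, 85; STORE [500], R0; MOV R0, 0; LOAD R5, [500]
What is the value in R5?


Register and memory trace:
  MOV R0, 85  → R0 = 85
  STORE [500], R0  → mem[500] = 85
  MOV R0, 0  → R0 = 0
  LOAD R5, [500]  → R5 = mem[500] = 85
Final: R5 = 85

85


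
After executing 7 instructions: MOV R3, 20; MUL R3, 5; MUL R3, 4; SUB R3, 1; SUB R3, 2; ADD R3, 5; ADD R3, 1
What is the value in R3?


Register state trace:
  MOV R3, 20  → R3 = 20
  MUL R3, 5  → R3 = 20 * 5 = 100
  MUL R3, 4  → R3 = 100 * 4 = 400
  SUB R3, 1  → R3 = 400 - 1 = 399
  SUB R3, 2  → R3 = 399 - 2 = 397
  ADD R3, 5  → R3 = 397 + 5 = 402
  ADD R3, 1  → R3 = 402 + 1 = 403
Final: R3 = 403

403


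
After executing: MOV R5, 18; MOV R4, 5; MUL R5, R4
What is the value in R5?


Register state trace:
  MOV R5, 18  → R5 = 18
  MOV R4, 5  → R4 = 5
  MUL R5, R4  → R5 = 18 * 5 = 90
Final: R5 = 90

90


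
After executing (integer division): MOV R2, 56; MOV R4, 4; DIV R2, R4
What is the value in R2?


Register state trace:
  MOV R2, 56  → R2 = 56
  MOV R4, 4  → R4 = 4
  DIV R2, R4  → R2 = 56 // 4 = 14
Final: R2 = 14

14


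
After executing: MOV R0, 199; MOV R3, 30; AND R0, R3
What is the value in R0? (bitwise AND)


Register state trace:
  MOV R0, 199  → R0 = 199 (0b11000111)
  MOV R3, 30  → R3 = 30 (0b00011110)
  AND R0, R3  → R0 = 199 AND 30 = 6 (0b00000110)
Final: R0 = 6

6


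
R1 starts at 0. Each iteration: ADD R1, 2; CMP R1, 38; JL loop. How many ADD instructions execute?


Loop trace (R1 starts at 0, target 38, step 2):
  ADD #1: R1 = 0 + 2 = 2  → 2 < 38, loop
  ADD #2: R1 = 2 + 2 = 4  → 4 < 38, loop
  ADD #3: R1 = 4 + 2 = 6  → 6 < 38, loop
  ADD #4: R1 = 6 + 2 = 8  → 8 < 38, loop
  ADD #5: R1 = 8 + 2 = 10  → 10 < 38, loop
  ADD #6: R1 = 10 + 2 = 12  → 12 < 38, loop
  ADD #7: R1 = 12 + 2 = 14  → 14 < 38, loop
  ADD #8: R1 = 14 + 2 = 16  → 16 < 38, loop
  ADD #9: R1 = 16 + 2 = 18  → 18 < 38, loop
  ADD #10: R1 = 18 + 2 = 20  → 20 < 38, loop
  ADD #11: R1 = 20 + 2 = 22  → 22 < 38, loop
  ADD #12: R1 = 22 + 2 = 24  → 24 < 38, loop
  ADD #13: R1 = 24 + 2 = 26  → 26 < 38, loop
  ADD #14: R1 = 26 + 2 = 28  → 28 < 38, loop
  ADD #15: R1 = 28 + 2 = 30  → 30 < 38, loop
  ADD #16: R1 = 30 + 2 = 32  → 32 < 38, loop
  ADD #17: R1 = 32 + 2 = 34  → 34 < 38, loop
  ADD #18: R1 = 34 + 2 = 36  → 36 < 38, loop
  ADD #19: R1 = 36 + 2 = 38  → 38 >= 38, exit
Total ADD instructions: 19

19


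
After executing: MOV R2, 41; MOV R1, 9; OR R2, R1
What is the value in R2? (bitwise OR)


Register state trace:
  MOV R2, 41  → R2 = 41 (0b00101001)
  MOV R1, 9  → R1 = 9 (0b00001001)
  OR R2, R1   → R2 = 41 OR 9 = 41 (0b00101001)
Final: R2 = 41

41


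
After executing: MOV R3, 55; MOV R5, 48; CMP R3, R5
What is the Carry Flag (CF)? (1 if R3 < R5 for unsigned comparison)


Register state trace:
  MOV R3, 55  → R3 = 55
  MOV R5, 48  → R5 = 48
  CMP R3, R5  → unsigned 55 - 48: no borrow
  55 >= 48, so CF = 0
CF = 0

0


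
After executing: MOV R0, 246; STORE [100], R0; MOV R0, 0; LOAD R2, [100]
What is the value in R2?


Register and memory trace:
  MOV R0, 246  → R0 = 246
  STORE [100], R0  → mem[100] = 246
  MOV R0, 0  → R0 = 0
  LOAD R2, [100]  → R2 = mem[100] = 246
Final: R2 = 246

246


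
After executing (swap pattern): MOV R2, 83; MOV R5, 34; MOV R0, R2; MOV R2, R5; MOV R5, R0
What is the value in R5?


Register state trace (swap pattern):
  MOV R2, 83  → R2 = 83
  MOV R5, 34  → R5 = 34
  MOV R0, R2  → R0 = 83  (save R2)
  MOV R2, R5  → R2 = 34  (R2 gets R5's value)
  MOV R5, R0  → R5 = 83  (R5 gets saved value)
Final: R5 = 83

83


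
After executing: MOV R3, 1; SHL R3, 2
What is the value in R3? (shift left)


Register state trace:
  MOV R3, 1  → R3 = 1
  SHL R3, 2  → R3 = 1 << 2 = 1 * 2^2 = 4
Final: R3 = 4

4


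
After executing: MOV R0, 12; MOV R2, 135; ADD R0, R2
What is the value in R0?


Register state trace:
  MOV R0, 12  → R0 = 12
  MOV R2, 135  → R2 = 135
  ADD R0, R2  → R0 = 12 + 135 = 147
Final: R0 = 147

147


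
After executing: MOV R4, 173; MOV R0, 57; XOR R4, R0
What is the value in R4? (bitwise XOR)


Register state trace:
  MOV R4, 173  → R4 = 173 (0b10101101)
  MOV R0, 57  → R0 = 57 (0b00111001)
  XOR R4, R0  → R4 = 173 XOR 57 = 148 (0b10010100)
Final: R4 = 148

148


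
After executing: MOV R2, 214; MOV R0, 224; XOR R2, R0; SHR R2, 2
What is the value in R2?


Register state trace:
  MOV R2, 214  → R2 = 214 (0b11010110)
  MOV R0, 224  → R0 = 224 (0b11100000)
  XOR R2, R0  → R2 = 214 XOR 224 = 54 (0b00110110)
  SHR R2, 2  → R2 = 54 >> 2 = 13
Final: R2 = 13

13


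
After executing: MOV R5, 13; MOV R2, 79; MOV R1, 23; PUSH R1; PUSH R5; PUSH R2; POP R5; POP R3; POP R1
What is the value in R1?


Stack trace (top is rightmost):
  MOV R5, 13  → R5 = 13
  MOV R2, 79  → R2 = 79
  MOV R1, 23  → R1 = 23
  PUSH R1  → stack: [23]
  PUSH R5  → stack: [23, 13]
  PUSH R2  → stack: [23, 13, 79]
  POP R5  → R5 = 79, stack: [23, 13]
  POP R3  → R3 = 13, stack: [23]
  POP R1  → R1 = 23, stack: []
Final: R1 = 23

23


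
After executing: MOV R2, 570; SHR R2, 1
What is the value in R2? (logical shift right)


Register state trace:
  MOV R2, 570  → R2 = 570
  SHR R2, 1  → R2 = 570 >> 1 = 570 // 2^1 = 285
Final: R2 = 285

285


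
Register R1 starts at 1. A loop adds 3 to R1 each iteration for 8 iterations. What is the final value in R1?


Starting value: R1 = 1
  Iter 1: R1 = 1 + 3 = 4
  Iter 2: R1 = 4 + 3 = 7
  Iter 3: R1 = 7 + 3 = 10
  Iter 4: R1 = 10 + 3 = 13
  Iter 5: R1 = 13 + 3 = 16
  Iter 6: R1 = 16 + 3 = 19
  Iter 7: R1 = 19 + 3 = 22
  Iter 8: R1 = 22 + 3 = 25
Final: R1 = 25

25


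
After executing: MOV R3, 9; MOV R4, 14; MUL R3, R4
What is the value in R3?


Register state trace:
  MOV R3, 9  → R3 = 9
  MOV R4, 14  → R4 = 14
  MUL R3, R4  → R3 = 9 * 14 = 126
Final: R3 = 126

126


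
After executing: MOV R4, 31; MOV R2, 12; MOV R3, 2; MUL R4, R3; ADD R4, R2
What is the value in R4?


Register state trace:
  MOV R4, 31  → R4 = 31
  MOV R2, 12  → R2 = 12
  MOV R3, 2  → R3 = 2
  MUL R4, R3  → R4 = 31 * 2 = 62
  ADD R4, R2  → R4 = 62 + 12 = 74
Final: R4 = 74

74


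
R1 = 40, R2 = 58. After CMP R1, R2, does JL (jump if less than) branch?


Trace:
  R1 = 40, R2 = 58
  CMP R1, R2  → compares 40 vs 58
  JL checks: is 40 less than 58?
  40 < 58, so condition is true
Branch taken: Yes

Yes


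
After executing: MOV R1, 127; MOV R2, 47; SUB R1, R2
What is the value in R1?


Register state trace:
  MOV R1, 127  → R1 = 127
  MOV R2, 47  → R2 = 47
  SUB R1, R2  → R1 = 127 - 47 = 80
Final: R1 = 80

80


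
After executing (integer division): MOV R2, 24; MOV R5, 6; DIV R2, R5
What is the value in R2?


Register state trace:
  MOV R2, 24  → R2 = 24
  MOV R5, 6  → R5 = 6
  DIV R2, R5  → R2 = 24 // 6 = 4
Final: R2 = 4

4


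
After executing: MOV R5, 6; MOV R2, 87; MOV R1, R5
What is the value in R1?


Register state trace:
  MOV R5, 6  → R5 = 6
  MOV R2, 87  → R2 = 87
  MOV R1, R5  → R1 = 6
Final: R1 = 6

6


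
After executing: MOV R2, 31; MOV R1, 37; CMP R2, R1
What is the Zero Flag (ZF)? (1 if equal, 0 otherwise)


Register state trace:
  MOV R2, 31  → R2 = 31
  MOV R1, 37  → R1 = 37
  CMP R2, R1  → computes 31 - 37 = -6
  Result is nonzero, so values are not equal
ZF = 0

0


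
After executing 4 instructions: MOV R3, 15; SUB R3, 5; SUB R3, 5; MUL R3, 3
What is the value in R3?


Register state trace:
  MOV R3, 15  → R3 = 15
  SUB R3, 5  → R3 = 15 - 5 = 10
  SUB R3, 5  → R3 = 10 - 5 = 5
  MUL R3, 3  → R3 = 5 * 3 = 15
Final: R3 = 15

15


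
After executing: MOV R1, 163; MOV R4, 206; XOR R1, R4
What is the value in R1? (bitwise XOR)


Register state trace:
  MOV R1, 163  → R1 = 163 (0b10100011)
  MOV R4, 206  → R4 = 206 (0b11001110)
  XOR R1, R4  → R1 = 163 XOR 206 = 109 (0b01101101)
Final: R1 = 109

109


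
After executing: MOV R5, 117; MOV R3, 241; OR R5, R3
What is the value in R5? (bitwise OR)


Register state trace:
  MOV R5, 117  → R5 = 117 (0b01110101)
  MOV R3, 241  → R3 = 241 (0b11110001)
  OR R5, R3   → R5 = 117 OR 241 = 245 (0b11110101)
Final: R5 = 245

245


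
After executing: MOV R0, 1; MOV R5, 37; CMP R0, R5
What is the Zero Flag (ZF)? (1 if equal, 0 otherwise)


Register state trace:
  MOV R0, 1  → R0 = 1
  MOV R5, 37  → R5 = 37
  CMP R0, R5  → computes 1 - 37 = -36
  Result is nonzero, so values are not equal
ZF = 0

0


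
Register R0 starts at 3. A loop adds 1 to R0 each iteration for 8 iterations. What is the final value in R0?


Starting value: R0 = 3
  Iter 1: R0 = 3 + 1 = 4
  Iter 2: R0 = 4 + 1 = 5
  Iter 3: R0 = 5 + 1 = 6
  Iter 4: R0 = 6 + 1 = 7
  Iter 5: R0 = 7 + 1 = 8
  Iter 6: R0 = 8 + 1 = 9
  Iter 7: R0 = 9 + 1 = 10
  Iter 8: R0 = 10 + 1 = 11
Final: R0 = 11

11


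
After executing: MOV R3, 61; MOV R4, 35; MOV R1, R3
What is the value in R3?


Register state trace:
  MOV R3, 61  → R3 = 61
  MOV R4, 35  → R4 = 35
  MOV R1, R3  → R1 = 61
Final: R3 = 61

61


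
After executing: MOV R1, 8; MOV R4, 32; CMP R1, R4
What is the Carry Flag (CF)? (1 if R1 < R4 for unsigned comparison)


Register state trace:
  MOV R1, 8  → R1 = 8
  MOV R4, 32  → R4 = 32
  CMP R1, R4  → unsigned 8 - 32: borrow occurs
  8 < 32, so CF = 1
CF = 1

1


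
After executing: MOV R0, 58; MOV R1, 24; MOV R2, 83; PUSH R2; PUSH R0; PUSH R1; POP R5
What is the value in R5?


Stack trace (top is rightmost):
  MOV R0, 58  → R0 = 58
  MOV R1, 24  → R1 = 24
  MOV R2, 83  → R2 = 83
  PUSH R2  → stack: [83]
  PUSH R0  → stack: [83, 58]
  PUSH R1  → stack: [83, 58, 24]
  POP R5  → R5 = 24, stack: [83, 58]
Final: R5 = 24

24


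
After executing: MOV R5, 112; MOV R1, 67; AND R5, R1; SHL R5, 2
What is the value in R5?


Register state trace:
  MOV R5, 112  → R5 = 112 (0b01110000)
  MOV R1, 67  → R1 = 67 (0b01000011)
  AND R5, R1  → R5 = 112 AND 67 = 64 (0b01000000)
  SHL R5, 2  → R5 = 64 << 2 = 256
Final: R5 = 256

256


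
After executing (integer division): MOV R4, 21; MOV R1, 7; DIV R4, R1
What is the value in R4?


Register state trace:
  MOV R4, 21  → R4 = 21
  MOV R1, 7  → R1 = 7
  DIV R4, R1  → R4 = 21 // 7 = 3
Final: R4 = 3

3


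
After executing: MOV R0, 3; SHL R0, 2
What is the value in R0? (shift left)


Register state trace:
  MOV R0, 3  → R0 = 3
  SHL R0, 2  → R0 = 3 << 2 = 3 * 2^2 = 12
Final: R0 = 12

12


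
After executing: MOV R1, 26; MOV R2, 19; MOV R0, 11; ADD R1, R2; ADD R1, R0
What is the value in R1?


Register state trace:
  MOV R1, 26  → R1 = 26
  MOV R2, 19  → R2 = 19
  MOV R0, 11  → R0 = 11
  ADD R1, R2  → R1 = 26 + 19 = 45
  ADD R1, R0  → R1 = 45 + 11 = 56
Final: R1 = 56

56


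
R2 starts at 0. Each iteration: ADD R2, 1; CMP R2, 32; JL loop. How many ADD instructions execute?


Loop trace (R2 starts at 0, target 32, step 1):
  ADD #1: R2 = 0 + 1 = 1  → 1 < 32, loop
  ADD #2: R2 = 1 + 1 = 2  → 2 < 32, loop
  ADD #3: R2 = 2 + 1 = 3  → 3 < 32, loop
  ADD #4: R2 = 3 + 1 = 4  → 4 < 32, loop
  ADD #5: R2 = 4 + 1 = 5  → 5 < 32, loop
  ADD #6: R2 = 5 + 1 = 6  → 6 < 32, loop
  ADD #7: R2 = 6 + 1 = 7  → 7 < 32, loop
  ADD #8: R2 = 7 + 1 = 8  → 8 < 32, loop
  ADD #9: R2 = 8 + 1 = 9  → 9 < 32, loop
  ADD #10: R2 = 9 + 1 = 10  → 10 < 32, loop
  ADD #11: R2 = 10 + 1 = 11  → 11 < 32, loop
  ADD #12: R2 = 11 + 1 = 12  → 12 < 32, loop
  ADD #13: R2 = 12 + 1 = 13  → 13 < 32, loop
  ADD #14: R2 = 13 + 1 = 14  → 14 < 32, loop
  ADD #15: R2 = 14 + 1 = 15  → 15 < 32, loop
  ADD #16: R2 = 15 + 1 = 16  → 16 < 32, loop
  ADD #17: R2 = 16 + 1 = 17  → 17 < 32, loop
  ADD #18: R2 = 17 + 1 = 18  → 18 < 32, loop
  ADD #19: R2 = 18 + 1 = 19  → 19 < 32, loop
  ADD #20: R2 = 19 + 1 = 20  → 20 < 32, loop
  ADD #21: R2 = 20 + 1 = 21  → 21 < 32, loop
  ADD #22: R2 = 21 + 1 = 22  → 22 < 32, loop
  ADD #23: R2 = 22 + 1 = 23  → 23 < 32, loop
  ADD #24: R2 = 23 + 1 = 24  → 24 < 32, loop
  ADD #25: R2 = 24 + 1 = 25  → 25 < 32, loop
  ADD #26: R2 = 25 + 1 = 26  → 26 < 32, loop
  ADD #27: R2 = 26 + 1 = 27  → 27 < 32, loop
  ADD #28: R2 = 27 + 1 = 28  → 28 < 32, loop
  ADD #29: R2 = 28 + 1 = 29  → 29 < 32, loop
  ADD #30: R2 = 29 + 1 = 30  → 30 < 32, loop
  ADD #31: R2 = 30 + 1 = 31  → 31 < 32, loop
  ADD #32: R2 = 31 + 1 = 32  → 32 >= 32, exit
Total ADD instructions: 32

32


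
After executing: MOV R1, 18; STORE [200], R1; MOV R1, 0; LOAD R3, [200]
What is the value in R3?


Register and memory trace:
  MOV R1, 18  → R1 = 18
  STORE [200], R1  → mem[200] = 18
  MOV R1, 0  → R1 = 0
  LOAD R3, [200]  → R3 = mem[200] = 18
Final: R3 = 18

18


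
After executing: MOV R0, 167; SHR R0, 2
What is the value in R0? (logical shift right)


Register state trace:
  MOV R0, 167  → R0 = 167
  SHR R0, 2  → R0 = 167 >> 2 = 167 // 2^2 = 41
Final: R0 = 41

41


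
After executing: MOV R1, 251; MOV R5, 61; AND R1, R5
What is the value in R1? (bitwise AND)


Register state trace:
  MOV R1, 251  → R1 = 251 (0b11111011)
  MOV R5, 61  → R5 = 61 (0b00111101)
  AND R1, R5  → R1 = 251 AND 61 = 57 (0b00111001)
Final: R1 = 57

57


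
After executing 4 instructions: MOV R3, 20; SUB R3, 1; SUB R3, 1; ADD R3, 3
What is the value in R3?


Register state trace:
  MOV R3, 20  → R3 = 20
  SUB R3, 1  → R3 = 20 - 1 = 19
  SUB R3, 1  → R3 = 19 - 1 = 18
  ADD R3, 3  → R3 = 18 + 3 = 21
Final: R3 = 21

21


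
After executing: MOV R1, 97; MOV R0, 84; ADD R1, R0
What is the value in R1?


Register state trace:
  MOV R1, 97  → R1 = 97
  MOV R0, 84  → R0 = 84
  ADD R1, R0  → R1 = 97 + 84 = 181
Final: R1 = 181

181


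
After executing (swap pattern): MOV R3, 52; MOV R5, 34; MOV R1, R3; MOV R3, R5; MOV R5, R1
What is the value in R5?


Register state trace (swap pattern):
  MOV R3, 52  → R3 = 52
  MOV R5, 34  → R5 = 34
  MOV R1, R3  → R1 = 52  (save R3)
  MOV R3, R5  → R3 = 34  (R3 gets R5's value)
  MOV R5, R1  → R5 = 52  (R5 gets saved value)
Final: R5 = 52

52


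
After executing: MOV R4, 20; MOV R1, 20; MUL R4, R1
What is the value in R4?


Register state trace:
  MOV R4, 20  → R4 = 20
  MOV R1, 20  → R1 = 20
  MUL R4, R1  → R4 = 20 * 20 = 400
Final: R4 = 400

400


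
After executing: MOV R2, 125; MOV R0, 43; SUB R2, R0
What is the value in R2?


Register state trace:
  MOV R2, 125  → R2 = 125
  MOV R0, 43  → R0 = 43
  SUB R2, R0  → R2 = 125 - 43 = 82
Final: R2 = 82

82


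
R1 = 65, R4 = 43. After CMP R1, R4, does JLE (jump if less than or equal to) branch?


Trace:
  R1 = 65, R4 = 43
  CMP R1, R4  → compares 65 vs 43
  JLE checks: is 65 less than or equal to 43?
  65 > 43, so condition is false
Branch taken: No

No


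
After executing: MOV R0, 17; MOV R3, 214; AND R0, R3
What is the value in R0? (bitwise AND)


Register state trace:
  MOV R0, 17  → R0 = 17 (0b00010001)
  MOV R3, 214  → R3 = 214 (0b11010110)
  AND R0, R3  → R0 = 17 AND 214 = 16 (0b00010000)
Final: R0 = 16

16


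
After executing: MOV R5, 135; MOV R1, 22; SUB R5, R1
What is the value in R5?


Register state trace:
  MOV R5, 135  → R5 = 135
  MOV R1, 22  → R1 = 22
  SUB R5, R1  → R5 = 135 - 22 = 113
Final: R5 = 113

113


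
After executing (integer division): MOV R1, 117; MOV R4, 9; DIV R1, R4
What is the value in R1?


Register state trace:
  MOV R1, 117  → R1 = 117
  MOV R4, 9  → R4 = 9
  DIV R1, R4  → R1 = 117 // 9 = 13
Final: R1 = 13

13


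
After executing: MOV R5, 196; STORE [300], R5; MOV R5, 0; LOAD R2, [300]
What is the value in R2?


Register and memory trace:
  MOV R5, 196  → R5 = 196
  STORE [300], R5  → mem[300] = 196
  MOV R5, 0  → R5 = 0
  LOAD R2, [300]  → R2 = mem[300] = 196
Final: R2 = 196

196


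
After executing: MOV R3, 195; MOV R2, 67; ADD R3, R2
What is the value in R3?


Register state trace:
  MOV R3, 195  → R3 = 195
  MOV R2, 67  → R2 = 67
  ADD R3, R2  → R3 = 195 + 67 = 262
Final: R3 = 262

262


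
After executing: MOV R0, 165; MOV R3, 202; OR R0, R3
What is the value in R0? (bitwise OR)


Register state trace:
  MOV R0, 165  → R0 = 165 (0b10100101)
  MOV R3, 202  → R3 = 202 (0b11001010)
  OR R0, R3   → R0 = 165 OR 202 = 239 (0b11101111)
Final: R0 = 239

239


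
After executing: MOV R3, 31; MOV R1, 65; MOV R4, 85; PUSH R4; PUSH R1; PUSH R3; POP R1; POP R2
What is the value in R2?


Stack trace (top is rightmost):
  MOV R3, 31  → R3 = 31
  MOV R1, 65  → R1 = 65
  MOV R4, 85  → R4 = 85
  PUSH R4  → stack: [85]
  PUSH R1  → stack: [85, 65]
  PUSH R3  → stack: [85, 65, 31]
  POP R1  → R1 = 31, stack: [85, 65]
  POP R2  → R2 = 65, stack: [85]
Final: R2 = 65

65


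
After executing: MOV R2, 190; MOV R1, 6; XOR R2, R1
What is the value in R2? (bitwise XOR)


Register state trace:
  MOV R2, 190  → R2 = 190 (0b10111110)
  MOV R1, 6  → R1 = 6 (0b00000110)
  XOR R2, R1  → R2 = 190 XOR 6 = 184 (0b10111000)
Final: R2 = 184

184


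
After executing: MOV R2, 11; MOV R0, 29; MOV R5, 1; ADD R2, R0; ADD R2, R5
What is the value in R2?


Register state trace:
  MOV R2, 11  → R2 = 11
  MOV R0, 29  → R0 = 29
  MOV R5, 1  → R5 = 1
  ADD R2, R0  → R2 = 11 + 29 = 40
  ADD R2, R5  → R2 = 40 + 1 = 41
Final: R2 = 41

41


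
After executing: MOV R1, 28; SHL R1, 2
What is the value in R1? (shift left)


Register state trace:
  MOV R1, 28  → R1 = 28
  SHL R1, 2  → R1 = 28 << 2 = 28 * 2^2 = 112
Final: R1 = 112

112


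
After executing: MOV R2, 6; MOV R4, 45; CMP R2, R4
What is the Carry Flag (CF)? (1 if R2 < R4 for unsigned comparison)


Register state trace:
  MOV R2, 6  → R2 = 6
  MOV R4, 45  → R4 = 45
  CMP R2, R4  → unsigned 6 - 45: borrow occurs
  6 < 45, so CF = 1
CF = 1

1


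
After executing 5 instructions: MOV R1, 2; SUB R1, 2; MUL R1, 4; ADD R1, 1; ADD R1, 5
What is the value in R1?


Register state trace:
  MOV R1, 2  → R1 = 2
  SUB R1, 2  → R1 = 2 - 2 = 0
  MUL R1, 4  → R1 = 0 * 4 = 0
  ADD R1, 1  → R1 = 0 + 1 = 1
  ADD R1, 5  → R1 = 1 + 5 = 6
Final: R1 = 6

6


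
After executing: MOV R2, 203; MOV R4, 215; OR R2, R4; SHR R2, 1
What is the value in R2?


Register state trace:
  MOV R2, 203  → R2 = 203 (0b11001011)
  MOV R4, 215  → R4 = 215 (0b11010111)
  OR R2, R4  → R2 = 203 OR 215 = 223 (0b11011111)
  SHR R2, 1  → R2 = 223 >> 1 = 111
Final: R2 = 111

111


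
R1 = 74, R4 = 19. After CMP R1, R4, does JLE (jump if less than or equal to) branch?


Trace:
  R1 = 74, R4 = 19
  CMP R1, R4  → compares 74 vs 19
  JLE checks: is 74 less than or equal to 19?
  74 > 19, so condition is false
Branch taken: No

No


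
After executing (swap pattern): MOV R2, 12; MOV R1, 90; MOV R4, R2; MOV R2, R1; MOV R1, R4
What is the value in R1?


Register state trace (swap pattern):
  MOV R2, 12  → R2 = 12
  MOV R1, 90  → R1 = 90
  MOV R4, R2  → R4 = 12  (save R2)
  MOV R2, R1  → R2 = 90  (R2 gets R1's value)
  MOV R1, R4  → R1 = 12  (R1 gets saved value)
Final: R1 = 12

12


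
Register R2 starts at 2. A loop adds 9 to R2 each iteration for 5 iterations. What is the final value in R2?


Starting value: R2 = 2
  Iter 1: R2 = 2 + 9 = 11
  Iter 2: R2 = 11 + 9 = 20
  Iter 3: R2 = 20 + 9 = 29
  Iter 4: R2 = 29 + 9 = 38
  Iter 5: R2 = 38 + 9 = 47
Final: R2 = 47

47


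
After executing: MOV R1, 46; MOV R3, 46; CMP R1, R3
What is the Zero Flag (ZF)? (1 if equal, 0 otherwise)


Register state trace:
  MOV R1, 46  → R1 = 46
  MOV R3, 46  → R3 = 46
  CMP R1, R3  → computes 46 - 46 = 0
  Result is zero, so values are equal
ZF = 1

1


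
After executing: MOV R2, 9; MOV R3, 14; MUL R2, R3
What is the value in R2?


Register state trace:
  MOV R2, 9  → R2 = 9
  MOV R3, 14  → R3 = 14
  MUL R2, R3  → R2 = 9 * 14 = 126
Final: R2 = 126

126


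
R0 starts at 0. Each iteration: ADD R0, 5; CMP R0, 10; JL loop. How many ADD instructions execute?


Loop trace (R0 starts at 0, target 10, step 5):
  ADD #1: R0 = 0 + 5 = 5  → 5 < 10, loop
  ADD #2: R0 = 5 + 5 = 10  → 10 >= 10, exit
Total ADD instructions: 2

2


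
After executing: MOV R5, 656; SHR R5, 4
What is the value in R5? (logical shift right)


Register state trace:
  MOV R5, 656  → R5 = 656
  SHR R5, 4  → R5 = 656 >> 4 = 656 // 2^4 = 41
Final: R5 = 41

41


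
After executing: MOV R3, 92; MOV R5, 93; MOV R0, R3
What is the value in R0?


Register state trace:
  MOV R3, 92  → R3 = 92
  MOV R5, 93  → R5 = 93
  MOV R0, R3  → R0 = 92
Final: R0 = 92

92


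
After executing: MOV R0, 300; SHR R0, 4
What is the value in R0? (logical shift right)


Register state trace:
  MOV R0, 300  → R0 = 300
  SHR R0, 4  → R0 = 300 >> 4 = 300 // 2^4 = 18
Final: R0 = 18

18


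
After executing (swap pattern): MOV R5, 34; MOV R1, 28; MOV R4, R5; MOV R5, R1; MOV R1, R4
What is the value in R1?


Register state trace (swap pattern):
  MOV R5, 34  → R5 = 34
  MOV R1, 28  → R1 = 28
  MOV R4, R5  → R4 = 34  (save R5)
  MOV R5, R1  → R5 = 28  (R5 gets R1's value)
  MOV R1, R4  → R1 = 34  (R1 gets saved value)
Final: R1 = 34

34


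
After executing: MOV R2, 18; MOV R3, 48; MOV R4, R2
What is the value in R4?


Register state trace:
  MOV R2, 18  → R2 = 18
  MOV R3, 48  → R3 = 48
  MOV R4, R2  → R4 = 18
Final: R4 = 18

18


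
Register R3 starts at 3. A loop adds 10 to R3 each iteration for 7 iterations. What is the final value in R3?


Starting value: R3 = 3
  Iter 1: R3 = 3 + 10 = 13
  Iter 2: R3 = 13 + 10 = 23
  Iter 3: R3 = 23 + 10 = 33
  Iter 4: R3 = 33 + 10 = 43
  Iter 5: R3 = 43 + 10 = 53
  Iter 6: R3 = 53 + 10 = 63
  Iter 7: R3 = 63 + 10 = 73
Final: R3 = 73

73


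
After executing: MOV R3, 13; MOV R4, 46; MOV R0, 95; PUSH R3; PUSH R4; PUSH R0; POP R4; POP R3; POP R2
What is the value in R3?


Stack trace (top is rightmost):
  MOV R3, 13  → R3 = 13
  MOV R4, 46  → R4 = 46
  MOV R0, 95  → R0 = 95
  PUSH R3  → stack: [13]
  PUSH R4  → stack: [13, 46]
  PUSH R0  → stack: [13, 46, 95]
  POP R4  → R4 = 95, stack: [13, 46]
  POP R3  → R3 = 46, stack: [13]
  POP R2  → R2 = 13, stack: []
Final: R3 = 46

46


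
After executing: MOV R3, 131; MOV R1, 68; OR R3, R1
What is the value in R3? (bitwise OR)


Register state trace:
  MOV R3, 131  → R3 = 131 (0b10000011)
  MOV R1, 68  → R1 = 68 (0b01000100)
  OR R3, R1   → R3 = 131 OR 68 = 199 (0b11000111)
Final: R3 = 199

199


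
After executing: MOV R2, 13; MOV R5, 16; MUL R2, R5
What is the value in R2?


Register state trace:
  MOV R2, 13  → R2 = 13
  MOV R5, 16  → R5 = 16
  MUL R2, R5  → R2 = 13 * 16 = 208
Final: R2 = 208

208


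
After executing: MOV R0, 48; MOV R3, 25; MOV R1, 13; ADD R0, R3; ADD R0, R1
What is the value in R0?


Register state trace:
  MOV R0, 48  → R0 = 48
  MOV R3, 25  → R3 = 25
  MOV R1, 13  → R1 = 13
  ADD R0, R3  → R0 = 48 + 25 = 73
  ADD R0, R1  → R0 = 73 + 13 = 86
Final: R0 = 86

86


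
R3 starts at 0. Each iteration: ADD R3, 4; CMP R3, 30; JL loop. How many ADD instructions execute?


Loop trace (R3 starts at 0, target 30, step 4):
  ADD #1: R3 = 0 + 4 = 4  → 4 < 30, loop
  ADD #2: R3 = 4 + 4 = 8  → 8 < 30, loop
  ADD #3: R3 = 8 + 4 = 12  → 12 < 30, loop
  ADD #4: R3 = 12 + 4 = 16  → 16 < 30, loop
  ADD #5: R3 = 16 + 4 = 20  → 20 < 30, loop
  ADD #6: R3 = 20 + 4 = 24  → 24 < 30, loop
  ADD #7: R3 = 24 + 4 = 28  → 28 < 30, loop
  ADD #8: R3 = 28 + 4 = 32  → 32 >= 30, exit
Total ADD instructions: 8

8


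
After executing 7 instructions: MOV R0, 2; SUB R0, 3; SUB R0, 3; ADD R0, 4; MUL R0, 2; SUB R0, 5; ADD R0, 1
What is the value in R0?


Register state trace:
  MOV R0, 2  → R0 = 2
  SUB R0, 3  → R0 = 2 - 3 = -1
  SUB R0, 3  → R0 = -1 - 3 = -4
  ADD R0, 4  → R0 = -4 + 4 = 0
  MUL R0, 2  → R0 = 0 * 2 = 0
  SUB R0, 5  → R0 = 0 - 5 = -5
  ADD R0, 1  → R0 = -5 + 1 = -4
Final: R0 = -4

-4


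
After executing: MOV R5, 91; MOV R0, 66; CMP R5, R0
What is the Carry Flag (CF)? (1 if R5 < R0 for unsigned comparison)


Register state trace:
  MOV R5, 91  → R5 = 91
  MOV R0, 66  → R0 = 66
  CMP R5, R0  → unsigned 91 - 66: no borrow
  91 >= 66, so CF = 0
CF = 0

0


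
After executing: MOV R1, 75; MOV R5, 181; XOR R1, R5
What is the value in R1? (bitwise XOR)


Register state trace:
  MOV R1, 75  → R1 = 75 (0b01001011)
  MOV R5, 181  → R5 = 181 (0b10110101)
  XOR R1, R5  → R1 = 75 XOR 181 = 254 (0b11111110)
Final: R1 = 254

254


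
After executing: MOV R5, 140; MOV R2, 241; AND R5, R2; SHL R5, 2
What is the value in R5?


Register state trace:
  MOV R5, 140  → R5 = 140 (0b10001100)
  MOV R2, 241  → R2 = 241 (0b11110001)
  AND R5, R2  → R5 = 140 AND 241 = 128 (0b10000000)
  SHL R5, 2  → R5 = 128 << 2 = 512
Final: R5 = 512

512


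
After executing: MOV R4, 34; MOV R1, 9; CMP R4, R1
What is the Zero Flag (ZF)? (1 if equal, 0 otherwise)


Register state trace:
  MOV R4, 34  → R4 = 34
  MOV R1, 9  → R1 = 9
  CMP R4, R1  → computes 34 - 9 = 25
  Result is nonzero, so values are not equal
ZF = 0

0


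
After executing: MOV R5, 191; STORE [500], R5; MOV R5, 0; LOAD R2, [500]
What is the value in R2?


Register and memory trace:
  MOV R5, 191  → R5 = 191
  STORE [500], R5  → mem[500] = 191
  MOV R5, 0  → R5 = 0
  LOAD R2, [500]  → R2 = mem[500] = 191
Final: R2 = 191

191


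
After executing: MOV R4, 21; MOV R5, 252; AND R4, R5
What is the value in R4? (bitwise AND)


Register state trace:
  MOV R4, 21  → R4 = 21 (0b00010101)
  MOV R5, 252  → R5 = 252 (0b11111100)
  AND R4, R5  → R4 = 21 AND 252 = 20 (0b00010100)
Final: R4 = 20

20


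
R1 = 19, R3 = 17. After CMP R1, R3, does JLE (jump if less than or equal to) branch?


Trace:
  R1 = 19, R3 = 17
  CMP R1, R3  → compares 19 vs 17
  JLE checks: is 19 less than or equal to 17?
  19 > 17, so condition is false
Branch taken: No

No


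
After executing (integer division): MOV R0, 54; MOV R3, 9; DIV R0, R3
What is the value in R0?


Register state trace:
  MOV R0, 54  → R0 = 54
  MOV R3, 9  → R3 = 9
  DIV R0, R3  → R0 = 54 // 9 = 6
Final: R0 = 6

6


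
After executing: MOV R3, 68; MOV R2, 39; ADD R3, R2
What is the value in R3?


Register state trace:
  MOV R3, 68  → R3 = 68
  MOV R2, 39  → R2 = 39
  ADD R3, R2  → R3 = 68 + 39 = 107
Final: R3 = 107

107


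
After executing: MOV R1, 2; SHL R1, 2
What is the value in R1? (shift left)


Register state trace:
  MOV R1, 2  → R1 = 2
  SHL R1, 2  → R1 = 2 << 2 = 2 * 2^2 = 8
Final: R1 = 8

8


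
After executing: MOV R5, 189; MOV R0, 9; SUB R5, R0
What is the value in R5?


Register state trace:
  MOV R5, 189  → R5 = 189
  MOV R0, 9  → R0 = 9
  SUB R5, R0  → R5 = 189 - 9 = 180
Final: R5 = 180

180


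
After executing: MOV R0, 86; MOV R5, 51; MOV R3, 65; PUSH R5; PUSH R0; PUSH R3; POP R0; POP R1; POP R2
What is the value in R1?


Stack trace (top is rightmost):
  MOV R0, 86  → R0 = 86
  MOV R5, 51  → R5 = 51
  MOV R3, 65  → R3 = 65
  PUSH R5  → stack: [51]
  PUSH R0  → stack: [51, 86]
  PUSH R3  → stack: [51, 86, 65]
  POP R0  → R0 = 65, stack: [51, 86]
  POP R1  → R1 = 86, stack: [51]
  POP R2  → R2 = 51, stack: []
Final: R1 = 86

86


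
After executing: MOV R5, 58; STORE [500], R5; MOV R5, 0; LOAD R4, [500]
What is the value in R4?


Register and memory trace:
  MOV R5, 58  → R5 = 58
  STORE [500], R5  → mem[500] = 58
  MOV R5, 0  → R5 = 0
  LOAD R4, [500]  → R4 = mem[500] = 58
Final: R4 = 58

58


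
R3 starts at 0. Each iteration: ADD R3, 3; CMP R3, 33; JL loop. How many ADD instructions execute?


Loop trace (R3 starts at 0, target 33, step 3):
  ADD #1: R3 = 0 + 3 = 3  → 3 < 33, loop
  ADD #2: R3 = 3 + 3 = 6  → 6 < 33, loop
  ADD #3: R3 = 6 + 3 = 9  → 9 < 33, loop
  ADD #4: R3 = 9 + 3 = 12  → 12 < 33, loop
  ADD #5: R3 = 12 + 3 = 15  → 15 < 33, loop
  ADD #6: R3 = 15 + 3 = 18  → 18 < 33, loop
  ADD #7: R3 = 18 + 3 = 21  → 21 < 33, loop
  ADD #8: R3 = 21 + 3 = 24  → 24 < 33, loop
  ADD #9: R3 = 24 + 3 = 27  → 27 < 33, loop
  ADD #10: R3 = 27 + 3 = 30  → 30 < 33, loop
  ADD #11: R3 = 30 + 3 = 33  → 33 >= 33, exit
Total ADD instructions: 11

11


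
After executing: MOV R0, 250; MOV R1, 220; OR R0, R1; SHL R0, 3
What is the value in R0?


Register state trace:
  MOV R0, 250  → R0 = 250 (0b11111010)
  MOV R1, 220  → R1 = 220 (0b11011100)
  OR R0, R1  → R0 = 250 OR 220 = 254 (0b11111110)
  SHL R0, 3  → R0 = 254 << 3 = 2032
Final: R0 = 2032

2032


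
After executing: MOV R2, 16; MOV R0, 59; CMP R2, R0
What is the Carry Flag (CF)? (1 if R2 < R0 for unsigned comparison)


Register state trace:
  MOV R2, 16  → R2 = 16
  MOV R0, 59  → R0 = 59
  CMP R2, R0  → unsigned 16 - 59: borrow occurs
  16 < 59, so CF = 1
CF = 1

1


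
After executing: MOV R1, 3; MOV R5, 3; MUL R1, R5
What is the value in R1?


Register state trace:
  MOV R1, 3  → R1 = 3
  MOV R5, 3  → R5 = 3
  MUL R1, R5  → R1 = 3 * 3 = 9
Final: R1 = 9

9


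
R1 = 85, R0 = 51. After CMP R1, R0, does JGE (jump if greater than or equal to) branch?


Trace:
  R1 = 85, R0 = 51
  CMP R1, R0  → compares 85 vs 51
  JGE checks: is 85 greater than or equal to 51?
  85 > 51, so condition is true
Branch taken: Yes

Yes


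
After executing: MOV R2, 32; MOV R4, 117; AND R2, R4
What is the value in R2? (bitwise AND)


Register state trace:
  MOV R2, 32  → R2 = 32 (0b00100000)
  MOV R4, 117  → R4 = 117 (0b01110101)
  AND R2, R4  → R2 = 32 AND 117 = 32 (0b00100000)
Final: R2 = 32

32


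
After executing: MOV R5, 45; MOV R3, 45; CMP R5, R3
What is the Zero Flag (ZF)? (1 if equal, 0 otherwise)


Register state trace:
  MOV R5, 45  → R5 = 45
  MOV R3, 45  → R3 = 45
  CMP R5, R3  → computes 45 - 45 = 0
  Result is zero, so values are equal
ZF = 1

1
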